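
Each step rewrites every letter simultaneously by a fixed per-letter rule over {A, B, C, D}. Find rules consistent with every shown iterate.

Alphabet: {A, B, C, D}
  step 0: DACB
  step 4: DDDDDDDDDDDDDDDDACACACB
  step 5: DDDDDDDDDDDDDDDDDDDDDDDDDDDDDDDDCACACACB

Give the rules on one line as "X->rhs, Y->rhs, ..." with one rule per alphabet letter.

A->C, B->CB, C->A, D->DD

  step 4 ⇒ step 5: DDDDDDDDDDDDDDDDACACACB ⇒ DD·DD·DD·DD·DD·DD·DD·DD·DD·DD·DD·DD·DD·DD·DD·DD·C·A·C·A·C·A·CB
    A ↦ C
    B ↦ CB
    C ↦ A
    D ↦ DD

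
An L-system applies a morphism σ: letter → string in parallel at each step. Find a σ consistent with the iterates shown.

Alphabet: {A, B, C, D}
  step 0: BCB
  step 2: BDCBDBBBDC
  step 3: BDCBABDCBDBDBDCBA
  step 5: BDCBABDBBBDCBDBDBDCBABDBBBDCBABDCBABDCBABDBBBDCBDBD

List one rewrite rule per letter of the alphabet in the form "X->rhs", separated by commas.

  step 2 ⇒ step 3: BDCBDBBBDC ⇒ BD·C·BA·BD·C·BD·BD·BD·C·BA
    B ↦ BD
    C ↦ BA
    D ↦ C
    A ↦ BB  (constrained at step 3)

A->BB, B->BD, C->BA, D->C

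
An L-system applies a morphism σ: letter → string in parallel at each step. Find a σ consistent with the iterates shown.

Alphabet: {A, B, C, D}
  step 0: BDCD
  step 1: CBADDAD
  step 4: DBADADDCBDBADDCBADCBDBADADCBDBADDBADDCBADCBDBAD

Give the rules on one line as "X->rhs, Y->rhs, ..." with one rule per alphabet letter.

A->DB, B->CB, C->D, D->AD

  step 0 ⇒ step 1: BDCD ⇒ CB·AD·D·AD
    B ↦ CB
    C ↦ D
    D ↦ AD
    A ↦ DB  (constrained at step 1)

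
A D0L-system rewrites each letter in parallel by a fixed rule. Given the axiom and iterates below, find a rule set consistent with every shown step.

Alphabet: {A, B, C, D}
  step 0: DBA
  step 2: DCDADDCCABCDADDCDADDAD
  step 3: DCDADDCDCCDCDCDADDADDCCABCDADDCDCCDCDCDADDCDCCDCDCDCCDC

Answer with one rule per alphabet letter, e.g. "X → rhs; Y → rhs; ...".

  step 2 ⇒ step 3: DCDADDCCABCDADDCDADDAD ⇒ DC·DAD·DC·DCC·DC·DC·DAD·DAD·DCC·ABC·DAD·DC·DCC·DC·DC·DAD·DC·DCC·DC·DC·DCC·DC
    A ↦ DCC
    B ↦ ABC
    C ↦ DAD
    D ↦ DC

A->DCC, B->ABC, C->DAD, D->DC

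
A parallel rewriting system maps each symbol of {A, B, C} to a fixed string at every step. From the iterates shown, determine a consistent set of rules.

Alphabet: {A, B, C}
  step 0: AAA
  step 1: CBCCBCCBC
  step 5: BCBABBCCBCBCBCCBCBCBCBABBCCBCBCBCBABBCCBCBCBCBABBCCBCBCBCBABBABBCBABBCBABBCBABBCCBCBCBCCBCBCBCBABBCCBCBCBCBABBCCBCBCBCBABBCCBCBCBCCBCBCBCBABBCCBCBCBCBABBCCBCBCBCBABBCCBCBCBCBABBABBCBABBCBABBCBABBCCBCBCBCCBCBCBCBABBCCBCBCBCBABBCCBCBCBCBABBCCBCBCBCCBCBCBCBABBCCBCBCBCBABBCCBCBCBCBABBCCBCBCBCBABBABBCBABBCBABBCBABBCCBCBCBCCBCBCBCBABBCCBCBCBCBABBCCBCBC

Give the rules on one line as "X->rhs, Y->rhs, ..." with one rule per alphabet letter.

  step 0 ⇒ step 1: AAA ⇒ CBC·CBC·CBC
    A ↦ CBC
    B ↦ BC  (constrained at step 1)
    C ↦ BAB  (constrained at step 1)

A->CBC, B->BC, C->BAB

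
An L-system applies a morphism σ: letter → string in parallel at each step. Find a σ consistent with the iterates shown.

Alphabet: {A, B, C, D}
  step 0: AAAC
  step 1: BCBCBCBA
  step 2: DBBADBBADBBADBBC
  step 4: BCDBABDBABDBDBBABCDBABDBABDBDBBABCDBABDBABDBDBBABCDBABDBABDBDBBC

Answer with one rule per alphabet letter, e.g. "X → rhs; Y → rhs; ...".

  step 1 ⇒ step 2: BCBCBCBA ⇒ DB·BA·DB·BA·DB·BA·DB·BC
    A ↦ BC
    B ↦ DB
    C ↦ BA
    D ↦ AB  (constrained at step 2)

A->BC, B->DB, C->BA, D->AB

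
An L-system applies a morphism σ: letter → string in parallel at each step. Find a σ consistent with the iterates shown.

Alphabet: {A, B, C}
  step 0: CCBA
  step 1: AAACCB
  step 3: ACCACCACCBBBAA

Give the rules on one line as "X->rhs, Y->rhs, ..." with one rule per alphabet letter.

  step 0 ⇒ step 1: CCBA ⇒ A·A·ACC·B
    A ↦ B
    B ↦ ACC
    C ↦ A

A->B, B->ACC, C->A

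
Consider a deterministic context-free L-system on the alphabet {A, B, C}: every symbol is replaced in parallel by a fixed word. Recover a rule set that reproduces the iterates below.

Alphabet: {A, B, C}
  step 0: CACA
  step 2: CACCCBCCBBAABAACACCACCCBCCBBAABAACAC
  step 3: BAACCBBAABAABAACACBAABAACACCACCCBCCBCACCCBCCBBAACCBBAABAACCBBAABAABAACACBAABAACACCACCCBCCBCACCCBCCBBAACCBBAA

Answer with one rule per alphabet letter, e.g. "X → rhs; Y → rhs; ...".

A->CCB, B->CAC, C->BAA

  step 2 ⇒ step 3: CACCCBCCBBAABAACACCACCCBCCBBAABAACAC ⇒ BAA·CCB·BAA·BAA·BAA·CAC·BAA·BAA·CAC·CAC·CCB·CCB·CAC·CCB·CCB·BAA·CCB·BAA·BAA·CCB·BAA·BAA·BAA·CAC·BAA·BAA·CAC·CAC·CCB·CCB·CAC·CCB·CCB·BAA·CCB·BAA
    A ↦ CCB
    B ↦ CAC
    C ↦ BAA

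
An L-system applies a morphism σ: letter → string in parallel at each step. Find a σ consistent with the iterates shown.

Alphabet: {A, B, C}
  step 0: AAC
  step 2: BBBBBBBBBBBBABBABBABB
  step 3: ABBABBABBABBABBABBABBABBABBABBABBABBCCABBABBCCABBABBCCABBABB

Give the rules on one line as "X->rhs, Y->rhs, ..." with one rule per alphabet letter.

A->CC, B->ABB, C->BBB

  step 2 ⇒ step 3: BBBBBBBBBBBBABBABBABB ⇒ ABB·ABB·ABB·ABB·ABB·ABB·ABB·ABB·ABB·ABB·ABB·ABB·CC·ABB·ABB·CC·ABB·ABB·CC·ABB·ABB
    A ↦ CC
    B ↦ ABB
    C ↦ BBB  (constrained at step 0)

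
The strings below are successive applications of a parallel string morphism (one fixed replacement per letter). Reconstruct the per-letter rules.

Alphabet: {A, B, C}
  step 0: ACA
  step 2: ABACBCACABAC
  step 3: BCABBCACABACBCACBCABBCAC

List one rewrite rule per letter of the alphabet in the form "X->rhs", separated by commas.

  step 2 ⇒ step 3: ABACBCACABAC ⇒ BC·AB·BC·AC·AB·AC·BC·AC·BC·AB·BC·AC
    A ↦ BC
    B ↦ AB
    C ↦ AC

A->BC, B->AB, C->AC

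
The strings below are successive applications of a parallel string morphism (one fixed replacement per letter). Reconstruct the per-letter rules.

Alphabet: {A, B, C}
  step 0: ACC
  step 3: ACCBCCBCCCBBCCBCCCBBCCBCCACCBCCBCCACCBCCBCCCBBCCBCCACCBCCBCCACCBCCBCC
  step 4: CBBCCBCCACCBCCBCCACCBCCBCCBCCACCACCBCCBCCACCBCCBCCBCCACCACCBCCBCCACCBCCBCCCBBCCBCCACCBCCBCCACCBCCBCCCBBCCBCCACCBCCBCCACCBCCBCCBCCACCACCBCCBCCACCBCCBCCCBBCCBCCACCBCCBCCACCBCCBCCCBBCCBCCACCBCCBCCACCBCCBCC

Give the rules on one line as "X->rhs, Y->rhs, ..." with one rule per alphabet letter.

A->CB, B->ACC, C->BCC

  step 3 ⇒ step 4: ACCBCCBCCCBBCCBCCCBBCCBCCACCBCCBCCACCBCCBCCCBBCCBCCACCBCCBCCACCBCCBCC ⇒ CB·BCC·BCC·ACC·BCC·BCC·ACC·BCC·BCC·BCC·ACC·ACC·BCC·BCC·ACC·BCC·BCC·BCC·ACC·ACC·BCC·BCC·ACC·BCC·BCC·CB·BCC·BCC·ACC·BCC·BCC·ACC·BCC·BCC·CB·BCC·BCC·ACC·BCC·BCC·ACC·BCC·BCC·BCC·ACC·ACC·BCC·BCC·ACC·BCC·BCC·CB·BCC·BCC·ACC·BCC·BCC·ACC·BCC·BCC·CB·BCC·BCC·ACC·BCC·BCC·ACC·BCC·BCC
    A ↦ CB
    B ↦ ACC
    C ↦ BCC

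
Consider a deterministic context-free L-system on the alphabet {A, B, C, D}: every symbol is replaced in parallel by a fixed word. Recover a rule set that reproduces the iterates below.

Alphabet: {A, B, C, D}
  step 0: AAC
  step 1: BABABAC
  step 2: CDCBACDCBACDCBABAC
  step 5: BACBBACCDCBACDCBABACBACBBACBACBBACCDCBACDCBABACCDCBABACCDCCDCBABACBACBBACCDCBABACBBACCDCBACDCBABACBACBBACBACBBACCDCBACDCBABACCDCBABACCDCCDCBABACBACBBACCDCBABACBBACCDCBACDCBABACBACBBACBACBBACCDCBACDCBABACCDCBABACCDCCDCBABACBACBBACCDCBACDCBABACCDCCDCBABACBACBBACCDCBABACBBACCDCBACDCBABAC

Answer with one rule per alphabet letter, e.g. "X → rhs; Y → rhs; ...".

A->BA, B->CDC, C->BAC, D->B

  step 1 ⇒ step 2: BABABAC ⇒ CDC·BA·CDC·BA·CDC·BA·BAC
    A ↦ BA
    B ↦ CDC
    C ↦ BAC
    D ↦ B  (constrained at step 2)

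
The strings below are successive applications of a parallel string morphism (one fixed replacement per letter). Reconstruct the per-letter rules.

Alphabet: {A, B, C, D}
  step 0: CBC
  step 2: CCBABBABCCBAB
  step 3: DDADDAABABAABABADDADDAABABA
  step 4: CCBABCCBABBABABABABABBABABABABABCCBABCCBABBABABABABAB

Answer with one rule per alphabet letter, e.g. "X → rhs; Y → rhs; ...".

A->BAB, B->A, C->DDA, D->C

  step 3 ⇒ step 4: DDADDAABABAABABADDADDAABABA ⇒ C·C·BAB·C·C·BAB·BAB·A·BAB·A·BAB·BAB·A·BAB·A·BAB·C·C·BAB·C·C·BAB·BAB·A·BAB·A·BAB
    A ↦ BAB
    B ↦ A
    D ↦ C
  step 2 ⇒ step 3: CCBABBABCCBAB ⇒ DDA·DDA·A·BAB·A·A·BAB·A·DDA·DDA·A·BAB·A
    C ↦ DDA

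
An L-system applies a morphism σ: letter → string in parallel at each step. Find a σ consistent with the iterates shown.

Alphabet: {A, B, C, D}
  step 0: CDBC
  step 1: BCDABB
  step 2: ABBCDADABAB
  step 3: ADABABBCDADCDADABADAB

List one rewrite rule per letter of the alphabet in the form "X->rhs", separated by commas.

  step 2 ⇒ step 3: ABBCDADABAB ⇒ AD·AB·AB·B·CD·AD·CD·AD·AB·AD·AB
    A ↦ AD
    B ↦ AB
    C ↦ B
    D ↦ CD

A->AD, B->AB, C->B, D->CD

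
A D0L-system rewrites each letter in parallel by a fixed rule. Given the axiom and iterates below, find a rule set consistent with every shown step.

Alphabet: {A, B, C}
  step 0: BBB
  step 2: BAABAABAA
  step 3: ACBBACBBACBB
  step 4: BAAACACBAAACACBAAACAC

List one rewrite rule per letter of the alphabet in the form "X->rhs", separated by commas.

A->B, B->AC, C->AA

  step 3 ⇒ step 4: ACBBACBBACBB ⇒ B·AA·AC·AC·B·AA·AC·AC·B·AA·AC·AC
    A ↦ B
    B ↦ AC
    C ↦ AA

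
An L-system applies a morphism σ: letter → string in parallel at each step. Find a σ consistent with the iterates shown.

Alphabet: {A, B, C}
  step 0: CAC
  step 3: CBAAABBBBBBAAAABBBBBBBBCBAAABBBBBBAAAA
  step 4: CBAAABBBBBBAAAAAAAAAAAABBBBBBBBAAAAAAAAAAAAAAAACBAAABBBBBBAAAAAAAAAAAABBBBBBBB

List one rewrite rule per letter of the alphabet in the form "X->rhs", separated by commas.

A->BB, B->AA, C->CBA

  step 3 ⇒ step 4: CBAAABBBBBBAAAABBBBBBBBCBAAABBBBBBAAAA ⇒ CBA·AA·BB·BB·BB·AA·AA·AA·AA·AA·AA·BB·BB·BB·BB·AA·AA·AA·AA·AA·AA·AA·AA·CBA·AA·BB·BB·BB·AA·AA·AA·AA·AA·AA·BB·BB·BB·BB
    A ↦ BB
    B ↦ AA
    C ↦ CBA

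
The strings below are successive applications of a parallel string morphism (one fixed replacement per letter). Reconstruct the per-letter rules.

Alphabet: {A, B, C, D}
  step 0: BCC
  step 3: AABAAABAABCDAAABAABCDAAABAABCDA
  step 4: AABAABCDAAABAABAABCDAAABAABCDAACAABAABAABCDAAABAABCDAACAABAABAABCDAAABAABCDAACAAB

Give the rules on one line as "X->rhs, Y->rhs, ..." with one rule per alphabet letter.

A->AAB, B->CDA, C->A, D->C

  step 3 ⇒ step 4: AABAAABAABCDAAABAABCDAAABAABCDA ⇒ AAB·AAB·CDA·AAB·AAB·AAB·CDA·AAB·AAB·CDA·A·C·AAB·AAB·AAB·CDA·AAB·AAB·CDA·A·C·AAB·AAB·AAB·CDA·AAB·AAB·CDA·A·C·AAB
    A ↦ AAB
    B ↦ CDA
    C ↦ A
    D ↦ C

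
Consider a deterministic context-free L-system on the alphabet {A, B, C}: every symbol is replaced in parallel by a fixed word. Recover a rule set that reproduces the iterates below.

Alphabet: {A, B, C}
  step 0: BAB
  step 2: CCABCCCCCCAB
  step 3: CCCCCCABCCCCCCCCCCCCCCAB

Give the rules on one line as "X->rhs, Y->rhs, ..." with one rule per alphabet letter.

A->CC, B->AB, C->CC

  step 2 ⇒ step 3: CCABCCCCCCAB ⇒ CC·CC·CC·AB·CC·CC·CC·CC·CC·CC·CC·AB
    A ↦ CC
    B ↦ AB
    C ↦ CC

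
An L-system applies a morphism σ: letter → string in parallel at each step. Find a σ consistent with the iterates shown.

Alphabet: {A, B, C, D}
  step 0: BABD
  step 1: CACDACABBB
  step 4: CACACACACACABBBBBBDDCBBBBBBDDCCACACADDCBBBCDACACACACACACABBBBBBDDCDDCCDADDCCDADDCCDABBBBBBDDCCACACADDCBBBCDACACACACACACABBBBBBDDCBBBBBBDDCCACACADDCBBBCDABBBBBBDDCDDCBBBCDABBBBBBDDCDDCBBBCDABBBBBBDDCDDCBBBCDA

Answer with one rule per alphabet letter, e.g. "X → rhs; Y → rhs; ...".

A->CDA, B->CA, C->DDC, D->BBB

  step 0 ⇒ step 1: BABD ⇒ CA·CDA·CA·BBB
    A ↦ CDA
    B ↦ CA
    D ↦ BBB
    C ↦ DDC  (constrained at step 1)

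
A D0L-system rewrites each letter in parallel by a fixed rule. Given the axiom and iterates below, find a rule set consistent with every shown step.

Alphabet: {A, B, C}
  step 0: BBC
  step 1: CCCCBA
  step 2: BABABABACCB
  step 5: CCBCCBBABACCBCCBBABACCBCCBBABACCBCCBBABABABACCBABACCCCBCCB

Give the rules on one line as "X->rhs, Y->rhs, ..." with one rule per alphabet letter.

  step 1 ⇒ step 2: CCCCBA ⇒ BA·BA·BA·BA·CC·B
    A ↦ B
    B ↦ CC
    C ↦ BA

A->B, B->CC, C->BA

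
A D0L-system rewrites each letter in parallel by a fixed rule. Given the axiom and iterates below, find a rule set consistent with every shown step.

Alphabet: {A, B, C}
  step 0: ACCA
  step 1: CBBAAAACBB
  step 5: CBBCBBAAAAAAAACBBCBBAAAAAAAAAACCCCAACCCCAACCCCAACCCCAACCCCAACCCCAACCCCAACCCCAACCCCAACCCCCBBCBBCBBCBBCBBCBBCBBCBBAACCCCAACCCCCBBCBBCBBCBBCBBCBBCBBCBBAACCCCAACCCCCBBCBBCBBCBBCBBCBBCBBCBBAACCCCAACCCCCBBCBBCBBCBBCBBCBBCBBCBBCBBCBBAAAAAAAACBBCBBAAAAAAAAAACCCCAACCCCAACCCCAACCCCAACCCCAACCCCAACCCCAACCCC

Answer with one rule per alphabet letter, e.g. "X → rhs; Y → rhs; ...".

  step 0 ⇒ step 1: ACCA ⇒ CBB·AA·AA·CBB
    A ↦ CBB
    C ↦ AA
    B ↦ CC  (constrained at step 1)

A->CBB, B->CC, C->AA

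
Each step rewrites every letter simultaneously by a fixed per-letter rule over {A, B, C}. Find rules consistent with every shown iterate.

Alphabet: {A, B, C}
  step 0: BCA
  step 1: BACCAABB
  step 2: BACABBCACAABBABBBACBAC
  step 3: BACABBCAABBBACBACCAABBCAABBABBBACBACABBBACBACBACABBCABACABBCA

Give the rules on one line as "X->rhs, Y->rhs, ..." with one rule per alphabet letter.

A->ABB, B->BAC, C->CA

  step 2 ⇒ step 3: BACABBCACAABBABBBACBAC ⇒ BAC·ABB·CA·ABB·BAC·BAC·CA·ABB·CA·ABB·ABB·BAC·BAC·ABB·BAC·BAC·BAC·ABB·CA·BAC·ABB·CA
    A ↦ ABB
    B ↦ BAC
    C ↦ CA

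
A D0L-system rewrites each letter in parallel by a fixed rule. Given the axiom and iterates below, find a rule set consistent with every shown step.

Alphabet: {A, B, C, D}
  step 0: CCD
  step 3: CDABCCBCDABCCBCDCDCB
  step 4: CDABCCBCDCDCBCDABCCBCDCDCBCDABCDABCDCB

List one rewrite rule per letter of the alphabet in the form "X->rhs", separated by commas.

A->C, B->CB, C->CD, D->AB

  step 3 ⇒ step 4: CDABCCBCDABCCBCDCDCB ⇒ CD·AB·C·CB·CD·CD·CB·CD·AB·C·CB·CD·CD·CB·CD·AB·CD·AB·CD·CB
    A ↦ C
    B ↦ CB
    C ↦ CD
    D ↦ AB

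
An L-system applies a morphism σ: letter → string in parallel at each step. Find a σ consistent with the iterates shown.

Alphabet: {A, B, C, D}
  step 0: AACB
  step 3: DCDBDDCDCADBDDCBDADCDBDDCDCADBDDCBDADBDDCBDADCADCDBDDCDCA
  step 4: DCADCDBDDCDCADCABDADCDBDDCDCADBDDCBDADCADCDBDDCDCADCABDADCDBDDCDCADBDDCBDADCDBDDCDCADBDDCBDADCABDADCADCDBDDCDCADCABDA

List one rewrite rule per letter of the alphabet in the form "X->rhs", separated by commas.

A->BDA, B->DBD, C->A, D->DC

  step 3 ⇒ step 4: DCDBDDCDCADBDDCBDADCDBDDCDCADBDDCBDADBDDCBDADCADCDBDDCDCA ⇒ DC·A·DC·DBD·DC·DC·A·DC·A·BDA·DC·DBD·DC·DC·A·DBD·DC·BDA·DC·A·DC·DBD·DC·DC·A·DC·A·BDA·DC·DBD·DC·DC·A·DBD·DC·BDA·DC·DBD·DC·DC·A·DBD·DC·BDA·DC·A·BDA·DC·A·DC·DBD·DC·DC·A·DC·A·BDA
    A ↦ BDA
    B ↦ DBD
    C ↦ A
    D ↦ DC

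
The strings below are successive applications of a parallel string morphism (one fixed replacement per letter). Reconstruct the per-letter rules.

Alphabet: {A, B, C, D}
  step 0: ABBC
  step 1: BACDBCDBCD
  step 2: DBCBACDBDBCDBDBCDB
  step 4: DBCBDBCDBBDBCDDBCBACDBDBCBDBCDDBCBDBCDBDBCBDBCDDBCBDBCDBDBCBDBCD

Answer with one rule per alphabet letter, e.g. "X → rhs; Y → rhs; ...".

  step 1 ⇒ step 2: BACDBCDBCD ⇒ DBC·BAC·D·B·DBC·D·B·DBC·D·B
    A ↦ BAC
    B ↦ DBC
    C ↦ D
    D ↦ B

A->BAC, B->DBC, C->D, D->B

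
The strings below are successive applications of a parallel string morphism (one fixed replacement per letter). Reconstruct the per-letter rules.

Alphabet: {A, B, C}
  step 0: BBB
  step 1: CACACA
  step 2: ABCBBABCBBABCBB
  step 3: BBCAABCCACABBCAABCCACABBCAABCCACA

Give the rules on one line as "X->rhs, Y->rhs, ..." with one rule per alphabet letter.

  step 2 ⇒ step 3: ABCBBABCBBABCBB ⇒ BB·CA·ABC·CA·CA·BB·CA·ABC·CA·CA·BB·CA·ABC·CA·CA
    A ↦ BB
    B ↦ CA
    C ↦ ABC

A->BB, B->CA, C->ABC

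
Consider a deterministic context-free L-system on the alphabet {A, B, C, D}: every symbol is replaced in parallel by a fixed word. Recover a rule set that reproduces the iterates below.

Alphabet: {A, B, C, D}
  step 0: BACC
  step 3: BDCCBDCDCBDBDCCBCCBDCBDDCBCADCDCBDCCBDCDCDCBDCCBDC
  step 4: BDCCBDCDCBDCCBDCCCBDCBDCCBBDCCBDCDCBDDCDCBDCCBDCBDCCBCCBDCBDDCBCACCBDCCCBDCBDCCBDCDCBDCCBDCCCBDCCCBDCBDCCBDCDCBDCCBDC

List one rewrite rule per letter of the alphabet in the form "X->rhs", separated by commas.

  step 3 ⇒ step 4: BDCCBDCDCBDBDCCBCCBDCBDDCBCADCDCBDCCBDCDCDCBDCCBDC ⇒ BD·CCB·DC·DC·BD·CCB·DC·CCB·DC·BD·CCB·BD·CCB·DC·DC·BD·DC·DC·BD·CCB·DC·BD·CCB·CCB·DC·BD·DC·BCA·CCB·DC·CCB·DC·BD·CCB·DC·DC·BD·CCB·DC·CCB·DC·CCB·DC·BD·CCB·DC·DC·BD·CCB·DC
    A ↦ BCA
    B ↦ BD
    C ↦ DC
    D ↦ CCB

A->BCA, B->BD, C->DC, D->CCB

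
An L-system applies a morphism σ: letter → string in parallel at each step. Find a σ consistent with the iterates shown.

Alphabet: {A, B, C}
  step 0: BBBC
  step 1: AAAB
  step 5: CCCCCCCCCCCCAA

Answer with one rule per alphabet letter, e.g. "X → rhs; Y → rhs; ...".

  step 0 ⇒ step 1: BBBC ⇒ A·A·A·B
    B ↦ A
    C ↦ B
    A ↦ CC  (constrained at step 1)

A->CC, B->A, C->B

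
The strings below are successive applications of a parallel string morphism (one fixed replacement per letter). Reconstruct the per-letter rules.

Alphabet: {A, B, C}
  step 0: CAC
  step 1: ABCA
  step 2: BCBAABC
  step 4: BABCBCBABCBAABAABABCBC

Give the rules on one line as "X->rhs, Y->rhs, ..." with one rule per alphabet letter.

A->BC, B->BA, C->A

  step 1 ⇒ step 2: ABCA ⇒ BC·BA·A·BC
    A ↦ BC
    B ↦ BA
    C ↦ A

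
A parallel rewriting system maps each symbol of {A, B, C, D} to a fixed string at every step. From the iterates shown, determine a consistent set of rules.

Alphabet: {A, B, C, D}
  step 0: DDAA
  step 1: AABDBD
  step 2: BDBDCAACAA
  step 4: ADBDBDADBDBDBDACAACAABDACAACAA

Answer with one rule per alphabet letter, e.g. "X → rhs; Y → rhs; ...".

A->BD, B->CA, C->AD, D->A

  step 1 ⇒ step 2: AABDBD ⇒ BD·BD·CA·A·CA·A
    A ↦ BD
    B ↦ CA
    D ↦ A
    C ↦ AD  (constrained at step 2)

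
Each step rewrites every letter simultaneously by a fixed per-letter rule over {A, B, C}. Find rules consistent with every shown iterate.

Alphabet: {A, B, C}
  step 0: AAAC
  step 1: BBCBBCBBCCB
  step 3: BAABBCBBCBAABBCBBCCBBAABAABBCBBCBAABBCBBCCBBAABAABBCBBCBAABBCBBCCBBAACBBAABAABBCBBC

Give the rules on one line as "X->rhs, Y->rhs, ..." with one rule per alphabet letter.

  step 0 ⇒ step 1: AAAC ⇒ BBC·BBC·BBC·CB
    A ↦ BBC
    C ↦ CB
    B ↦ BAA  (constrained at step 1)

A->BBC, B->BAA, C->CB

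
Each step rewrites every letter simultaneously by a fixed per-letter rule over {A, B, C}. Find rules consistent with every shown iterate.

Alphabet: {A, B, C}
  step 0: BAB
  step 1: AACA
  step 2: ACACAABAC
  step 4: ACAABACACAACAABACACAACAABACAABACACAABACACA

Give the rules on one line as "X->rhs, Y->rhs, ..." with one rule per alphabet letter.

A->AC, B->A, C->AAB

  step 1 ⇒ step 2: AACA ⇒ AC·AC·AAB·AC
    A ↦ AC
    C ↦ AAB
  step 0 ⇒ step 1: BAB ⇒ A·AC·A
    B ↦ A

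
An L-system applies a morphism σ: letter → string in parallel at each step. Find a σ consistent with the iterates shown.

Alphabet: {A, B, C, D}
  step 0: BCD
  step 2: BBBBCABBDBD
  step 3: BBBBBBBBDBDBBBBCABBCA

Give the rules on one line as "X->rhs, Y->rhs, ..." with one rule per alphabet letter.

A->D, B->BB, C->DB, D->CA

  step 2 ⇒ step 3: BBBBCABBDBD ⇒ BB·BB·BB·BB·DB·D·BB·BB·CA·BB·CA
    A ↦ D
    B ↦ BB
    C ↦ DB
    D ↦ CA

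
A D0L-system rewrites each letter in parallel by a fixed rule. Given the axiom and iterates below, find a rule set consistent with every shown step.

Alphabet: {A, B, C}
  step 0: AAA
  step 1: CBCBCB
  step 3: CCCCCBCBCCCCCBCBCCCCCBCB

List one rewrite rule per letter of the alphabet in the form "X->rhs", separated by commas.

A->CB, B->AA, C->CC

  step 0 ⇒ step 1: AAA ⇒ CB·CB·CB
    A ↦ CB
    B ↦ AA  (constrained at step 1)
    C ↦ CC  (constrained at step 1)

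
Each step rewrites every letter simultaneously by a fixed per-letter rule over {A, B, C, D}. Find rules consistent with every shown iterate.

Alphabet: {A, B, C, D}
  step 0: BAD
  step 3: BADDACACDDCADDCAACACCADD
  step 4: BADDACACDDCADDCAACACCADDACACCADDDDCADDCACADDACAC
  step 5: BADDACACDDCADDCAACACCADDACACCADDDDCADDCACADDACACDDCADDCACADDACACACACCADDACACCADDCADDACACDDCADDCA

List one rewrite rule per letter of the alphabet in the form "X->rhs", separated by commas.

  step 4 ⇒ step 5: BADDACACDDCADDCAACACCADDACACCADDDDCADDCACADDACAC ⇒ BA·DD·AC·AC·DD·CA·DD·CA·AC·AC·CA·DD·AC·AC·CA·DD·DD·CA·DD·CA·CA·DD·AC·AC·DD·CA·DD·CA·CA·DD·AC·AC·AC·AC·CA·DD·AC·AC·CA·DD·CA·DD·AC·AC·DD·CA·DD·CA
    A ↦ DD
    B ↦ BA
    C ↦ CA
    D ↦ AC

A->DD, B->BA, C->CA, D->AC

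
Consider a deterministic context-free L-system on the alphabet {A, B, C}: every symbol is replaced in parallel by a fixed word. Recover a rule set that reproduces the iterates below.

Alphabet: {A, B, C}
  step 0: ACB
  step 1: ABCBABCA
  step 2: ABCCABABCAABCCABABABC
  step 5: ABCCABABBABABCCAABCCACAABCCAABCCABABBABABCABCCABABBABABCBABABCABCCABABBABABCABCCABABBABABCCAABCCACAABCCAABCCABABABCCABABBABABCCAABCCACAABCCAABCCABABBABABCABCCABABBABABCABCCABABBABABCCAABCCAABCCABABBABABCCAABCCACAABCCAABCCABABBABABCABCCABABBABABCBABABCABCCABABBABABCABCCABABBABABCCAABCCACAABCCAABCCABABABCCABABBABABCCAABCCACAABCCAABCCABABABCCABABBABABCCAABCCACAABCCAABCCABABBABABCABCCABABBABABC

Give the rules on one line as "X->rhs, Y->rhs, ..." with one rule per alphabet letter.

  step 1 ⇒ step 2: ABCBABCA ⇒ ABC·CA·BAB·CA·ABC·CA·BAB·ABC
    A ↦ ABC
    B ↦ CA
    C ↦ BAB

A->ABC, B->CA, C->BAB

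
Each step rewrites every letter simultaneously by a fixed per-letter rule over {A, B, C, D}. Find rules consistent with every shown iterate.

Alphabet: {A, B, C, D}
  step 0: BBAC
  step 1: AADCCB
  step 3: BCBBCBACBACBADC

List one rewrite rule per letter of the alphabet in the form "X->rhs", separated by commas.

  step 0 ⇒ step 1: BBAC ⇒ A·A·DC·CB
    A ↦ DC
    B ↦ A
    C ↦ CB
    D ↦ B  (constrained at step 1)

A->DC, B->A, C->CB, D->B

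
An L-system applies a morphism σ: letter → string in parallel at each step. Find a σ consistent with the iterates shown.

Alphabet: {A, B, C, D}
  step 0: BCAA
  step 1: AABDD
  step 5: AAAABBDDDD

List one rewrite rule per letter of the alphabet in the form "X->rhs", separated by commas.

A->D, B->AA, C->B, D->C

  step 0 ⇒ step 1: BCAA ⇒ AA·B·D·D
    A ↦ D
    B ↦ AA
    C ↦ B
    D ↦ C  (constrained at step 1)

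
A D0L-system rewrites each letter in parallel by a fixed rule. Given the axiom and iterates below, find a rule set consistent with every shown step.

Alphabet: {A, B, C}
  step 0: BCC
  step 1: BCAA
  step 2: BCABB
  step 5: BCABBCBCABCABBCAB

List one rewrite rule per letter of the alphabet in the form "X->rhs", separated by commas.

  step 1 ⇒ step 2: BCAA ⇒ BC·A·B·B
    A ↦ B
    B ↦ BC
    C ↦ A

A->B, B->BC, C->A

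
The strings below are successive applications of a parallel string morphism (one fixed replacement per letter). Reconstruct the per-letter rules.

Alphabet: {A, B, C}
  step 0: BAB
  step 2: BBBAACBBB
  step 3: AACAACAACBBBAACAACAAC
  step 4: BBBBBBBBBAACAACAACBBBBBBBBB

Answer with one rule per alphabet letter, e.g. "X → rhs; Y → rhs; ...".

  step 3 ⇒ step 4: AACAACAACBBBAACAACAAC ⇒ B·B·B·B·B·B·B·B·B·AAC·AAC·AAC·B·B·B·B·B·B·B·B·B
    A ↦ B
    B ↦ AAC
    C ↦ B

A->B, B->AAC, C->B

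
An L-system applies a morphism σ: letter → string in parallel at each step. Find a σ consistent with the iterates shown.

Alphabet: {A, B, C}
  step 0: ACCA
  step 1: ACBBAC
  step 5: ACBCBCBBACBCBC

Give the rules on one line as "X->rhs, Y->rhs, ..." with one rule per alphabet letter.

A->AC, B->C, C->B

  step 0 ⇒ step 1: ACCA ⇒ AC·B·B·AC
    A ↦ AC
    C ↦ B
    B ↦ C  (constrained at step 1)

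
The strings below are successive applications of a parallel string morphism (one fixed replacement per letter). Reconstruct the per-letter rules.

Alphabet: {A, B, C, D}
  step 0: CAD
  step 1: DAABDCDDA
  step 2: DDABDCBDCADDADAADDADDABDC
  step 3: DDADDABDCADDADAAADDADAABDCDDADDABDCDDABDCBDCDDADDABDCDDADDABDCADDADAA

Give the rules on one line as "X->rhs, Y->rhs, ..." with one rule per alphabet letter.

A->BDC, B->A, C->DAA, D->DDA

  step 2 ⇒ step 3: DDABDCBDCADDADAADDADDABDC ⇒ DDA·DDA·BDC·A·DDA·DAA·A·DDA·DAA·BDC·DDA·DDA·BDC·DDA·BDC·BDC·DDA·DDA·BDC·DDA·DDA·BDC·A·DDA·DAA
    A ↦ BDC
    B ↦ A
    C ↦ DAA
    D ↦ DDA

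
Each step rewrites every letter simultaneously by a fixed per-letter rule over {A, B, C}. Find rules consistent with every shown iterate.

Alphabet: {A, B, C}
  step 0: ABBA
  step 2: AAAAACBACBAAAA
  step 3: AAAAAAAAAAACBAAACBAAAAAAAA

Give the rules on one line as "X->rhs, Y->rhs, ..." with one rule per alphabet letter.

  step 2 ⇒ step 3: AAAAACBACBAAAA ⇒ AA·AA·AA·AA·AA·A·CB·AA·A·CB·AA·AA·AA·AA
    A ↦ AA
    B ↦ CB
    C ↦ A

A->AA, B->CB, C->A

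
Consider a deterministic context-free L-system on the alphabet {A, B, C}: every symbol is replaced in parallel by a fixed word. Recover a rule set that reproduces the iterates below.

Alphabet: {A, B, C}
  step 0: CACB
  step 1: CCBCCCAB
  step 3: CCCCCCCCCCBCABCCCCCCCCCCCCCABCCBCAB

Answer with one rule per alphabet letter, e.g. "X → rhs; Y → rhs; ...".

  step 0 ⇒ step 1: CACB ⇒ CC·B·CC·CAB
    A ↦ B
    B ↦ CAB
    C ↦ CC

A->B, B->CAB, C->CC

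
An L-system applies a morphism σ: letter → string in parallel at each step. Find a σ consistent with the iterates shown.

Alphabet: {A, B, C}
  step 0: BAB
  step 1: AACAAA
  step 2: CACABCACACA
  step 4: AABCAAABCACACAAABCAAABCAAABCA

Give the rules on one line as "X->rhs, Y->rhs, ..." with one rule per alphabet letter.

A->CA, B->AA, C->B

  step 1 ⇒ step 2: AACAAA ⇒ CA·CA·B·CA·CA·CA
    A ↦ CA
    C ↦ B
  step 0 ⇒ step 1: BAB ⇒ AA·CA·AA
    B ↦ AA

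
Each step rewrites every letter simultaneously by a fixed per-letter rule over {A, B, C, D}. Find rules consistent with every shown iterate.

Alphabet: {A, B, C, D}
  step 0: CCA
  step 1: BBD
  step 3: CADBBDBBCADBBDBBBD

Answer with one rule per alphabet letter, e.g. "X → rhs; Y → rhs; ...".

  step 0 ⇒ step 1: CCA ⇒ B·B·D
    A ↦ D
    C ↦ B
    B ↦ DBB  (constrained at step 1)
    D ↦ CA  (constrained at step 1)

A->D, B->DBB, C->B, D->CA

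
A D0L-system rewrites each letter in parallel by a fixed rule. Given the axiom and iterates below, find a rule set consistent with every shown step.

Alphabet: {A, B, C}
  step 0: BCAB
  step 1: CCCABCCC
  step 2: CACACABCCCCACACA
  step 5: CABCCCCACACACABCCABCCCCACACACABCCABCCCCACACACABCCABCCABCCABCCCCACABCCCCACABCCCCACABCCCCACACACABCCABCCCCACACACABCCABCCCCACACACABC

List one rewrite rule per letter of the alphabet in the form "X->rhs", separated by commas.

A->BC, B->CC, C->CA

  step 1 ⇒ step 2: CCCABCCC ⇒ CA·CA·CA·BC·CC·CA·CA·CA
    A ↦ BC
    B ↦ CC
    C ↦ CA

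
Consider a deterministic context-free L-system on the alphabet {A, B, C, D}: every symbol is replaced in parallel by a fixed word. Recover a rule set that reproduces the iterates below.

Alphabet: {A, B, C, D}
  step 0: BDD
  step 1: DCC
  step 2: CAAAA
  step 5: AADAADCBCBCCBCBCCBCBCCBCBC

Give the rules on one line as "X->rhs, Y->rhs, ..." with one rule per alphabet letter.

A->CB, B->D, C->AA, D->C

  step 1 ⇒ step 2: DCC ⇒ C·AA·AA
    C ↦ AA
    D ↦ C
    A ↦ CB  (constrained at step 2)
  step 0 ⇒ step 1: BDD ⇒ D·C·C
    B ↦ D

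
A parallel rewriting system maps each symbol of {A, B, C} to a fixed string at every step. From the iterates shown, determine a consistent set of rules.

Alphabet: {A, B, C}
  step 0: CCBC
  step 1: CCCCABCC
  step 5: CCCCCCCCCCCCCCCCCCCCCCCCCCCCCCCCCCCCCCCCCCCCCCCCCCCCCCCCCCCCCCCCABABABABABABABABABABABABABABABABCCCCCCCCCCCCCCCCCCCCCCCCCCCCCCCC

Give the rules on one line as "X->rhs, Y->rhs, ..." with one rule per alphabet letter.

  step 0 ⇒ step 1: CCBC ⇒ CC·CC·AB·CC
    B ↦ AB
    C ↦ CC
    A ↦ AB  (constrained at step 1)

A->AB, B->AB, C->CC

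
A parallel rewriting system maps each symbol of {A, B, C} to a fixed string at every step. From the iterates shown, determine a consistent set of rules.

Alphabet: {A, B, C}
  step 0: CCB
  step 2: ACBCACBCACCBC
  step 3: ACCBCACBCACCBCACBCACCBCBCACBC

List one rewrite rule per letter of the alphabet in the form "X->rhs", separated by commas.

A->ACC, B->AC, C->BC

  step 2 ⇒ step 3: ACBCACBCACCBC ⇒ ACC·BC·AC·BC·ACC·BC·AC·BC·ACC·BC·BC·AC·BC
    A ↦ ACC
    B ↦ AC
    C ↦ BC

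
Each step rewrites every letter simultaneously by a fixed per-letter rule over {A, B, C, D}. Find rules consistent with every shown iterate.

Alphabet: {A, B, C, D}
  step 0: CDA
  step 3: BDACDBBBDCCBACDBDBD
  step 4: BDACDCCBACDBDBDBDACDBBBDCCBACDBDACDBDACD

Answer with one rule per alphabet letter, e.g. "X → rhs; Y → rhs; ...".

A->CC, B->BD, C->B, D->ACD

  step 3 ⇒ step 4: BDACDBBBDCCBACDBDBD ⇒ BD·ACD·CC·B·ACD·BD·BD·BD·ACD·B·B·BD·CC·B·ACD·BD·ACD·BD·ACD
    A ↦ CC
    B ↦ BD
    C ↦ B
    D ↦ ACD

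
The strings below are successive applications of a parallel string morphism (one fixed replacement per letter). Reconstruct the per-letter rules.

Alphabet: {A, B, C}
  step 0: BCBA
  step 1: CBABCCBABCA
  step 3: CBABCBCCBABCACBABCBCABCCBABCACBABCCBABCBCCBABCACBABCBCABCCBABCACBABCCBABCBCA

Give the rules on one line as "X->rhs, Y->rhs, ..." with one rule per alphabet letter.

A->BCA, B->CBA, C->BC

  step 0 ⇒ step 1: BCBA ⇒ CBA·BC·CBA·BCA
    A ↦ BCA
    B ↦ CBA
    C ↦ BC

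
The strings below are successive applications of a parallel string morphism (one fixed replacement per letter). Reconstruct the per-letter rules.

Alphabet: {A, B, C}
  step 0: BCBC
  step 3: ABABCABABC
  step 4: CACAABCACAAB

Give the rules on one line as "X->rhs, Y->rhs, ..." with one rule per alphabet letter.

A->C, B->A, C->AB

  step 3 ⇒ step 4: ABABCABABC ⇒ C·A·C·A·AB·C·A·C·A·AB
    A ↦ C
    B ↦ A
    C ↦ AB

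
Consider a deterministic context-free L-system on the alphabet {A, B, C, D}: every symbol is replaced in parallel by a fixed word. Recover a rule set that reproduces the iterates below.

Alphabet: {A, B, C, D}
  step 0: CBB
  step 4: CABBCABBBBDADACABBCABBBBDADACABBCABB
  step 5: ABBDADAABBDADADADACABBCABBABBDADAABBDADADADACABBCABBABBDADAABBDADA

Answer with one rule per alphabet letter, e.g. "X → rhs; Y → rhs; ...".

A->BB, B->DA, C->A, D->CA

  step 4 ⇒ step 5: CABBCABBBBDADACABBCABBBBDADACABBCABB ⇒ A·BB·DA·DA·A·BB·DA·DA·DA·DA·CA·BB·CA·BB·A·BB·DA·DA·A·BB·DA·DA·DA·DA·CA·BB·CA·BB·A·BB·DA·DA·A·BB·DA·DA
    A ↦ BB
    B ↦ DA
    C ↦ A
    D ↦ CA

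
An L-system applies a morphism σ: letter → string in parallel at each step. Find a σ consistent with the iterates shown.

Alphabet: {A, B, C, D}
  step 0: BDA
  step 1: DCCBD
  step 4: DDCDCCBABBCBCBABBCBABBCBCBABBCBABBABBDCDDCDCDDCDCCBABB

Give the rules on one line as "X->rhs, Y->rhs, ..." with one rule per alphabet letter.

A->D, B->DC, C->ABB, D->CB

  step 0 ⇒ step 1: BDA ⇒ DC·CB·D
    A ↦ D
    B ↦ DC
    D ↦ CB
    C ↦ ABB  (constrained at step 1)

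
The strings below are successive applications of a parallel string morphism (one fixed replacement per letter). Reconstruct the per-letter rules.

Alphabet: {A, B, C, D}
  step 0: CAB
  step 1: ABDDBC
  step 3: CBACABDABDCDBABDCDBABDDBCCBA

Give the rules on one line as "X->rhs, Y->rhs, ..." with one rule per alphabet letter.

A->DB, B->C, C->ABD, D->CBA

  step 0 ⇒ step 1: CAB ⇒ ABD·DB·C
    A ↦ DB
    B ↦ C
    C ↦ ABD
    D ↦ CBA  (constrained at step 1)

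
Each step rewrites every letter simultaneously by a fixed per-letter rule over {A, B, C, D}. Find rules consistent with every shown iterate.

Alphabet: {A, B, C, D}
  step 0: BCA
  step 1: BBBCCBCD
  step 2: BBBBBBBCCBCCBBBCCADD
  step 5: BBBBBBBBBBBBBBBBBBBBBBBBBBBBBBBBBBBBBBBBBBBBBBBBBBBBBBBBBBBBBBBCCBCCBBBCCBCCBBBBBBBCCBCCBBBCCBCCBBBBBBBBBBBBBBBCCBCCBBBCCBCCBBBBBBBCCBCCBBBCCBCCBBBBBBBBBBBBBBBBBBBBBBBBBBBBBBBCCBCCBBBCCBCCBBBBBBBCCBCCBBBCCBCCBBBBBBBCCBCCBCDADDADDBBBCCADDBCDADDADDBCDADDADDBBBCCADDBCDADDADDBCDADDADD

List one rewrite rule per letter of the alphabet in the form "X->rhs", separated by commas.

A->BCD, B->BB, C->BCC, D->ADD

  step 1 ⇒ step 2: BBBCCBCD ⇒ BB·BB·BB·BCC·BCC·BB·BCC·ADD
    B ↦ BB
    C ↦ BCC
    D ↦ ADD
  step 0 ⇒ step 1: BCA ⇒ BB·BCC·BCD
    A ↦ BCD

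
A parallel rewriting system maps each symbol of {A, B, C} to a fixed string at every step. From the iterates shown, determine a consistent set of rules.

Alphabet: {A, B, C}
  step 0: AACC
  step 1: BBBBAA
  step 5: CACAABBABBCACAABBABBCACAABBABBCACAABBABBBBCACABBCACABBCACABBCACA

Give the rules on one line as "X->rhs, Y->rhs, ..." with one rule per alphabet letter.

A->BB, B->CA, C->A

  step 0 ⇒ step 1: AACC ⇒ BB·BB·A·A
    A ↦ BB
    C ↦ A
    B ↦ CA  (constrained at step 1)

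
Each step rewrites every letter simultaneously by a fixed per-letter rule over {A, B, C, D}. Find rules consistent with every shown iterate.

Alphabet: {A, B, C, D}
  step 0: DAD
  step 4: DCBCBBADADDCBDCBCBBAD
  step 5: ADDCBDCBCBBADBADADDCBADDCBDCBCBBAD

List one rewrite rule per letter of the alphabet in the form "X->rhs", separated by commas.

  step 4 ⇒ step 5: DCBCBBADADDCBDCBCBBAD ⇒ AD·D·CB·D·CB·CB·B·AD·B·AD·AD·D·CB·AD·D·CB·D·CB·CB·B·AD
    A ↦ B
    B ↦ CB
    C ↦ D
    D ↦ AD

A->B, B->CB, C->D, D->AD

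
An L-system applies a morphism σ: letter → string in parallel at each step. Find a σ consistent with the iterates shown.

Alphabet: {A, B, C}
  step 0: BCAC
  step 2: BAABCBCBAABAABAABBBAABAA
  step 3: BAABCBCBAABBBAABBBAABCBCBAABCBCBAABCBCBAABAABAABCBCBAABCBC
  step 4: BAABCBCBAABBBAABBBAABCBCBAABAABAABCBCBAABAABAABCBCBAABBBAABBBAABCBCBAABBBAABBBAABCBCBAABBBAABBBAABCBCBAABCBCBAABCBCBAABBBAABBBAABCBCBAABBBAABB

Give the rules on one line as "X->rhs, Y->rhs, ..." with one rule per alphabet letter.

A->BC, B->BAA, C->BB

  step 3 ⇒ step 4: BAABCBCBAABBBAABBBAABCBCBAABCBCBAABCBCBAABAABAABCBCBAABCBC ⇒ BAA·BC·BC·BAA·BB·BAA·BB·BAA·BC·BC·BAA·BAA·BAA·BC·BC·BAA·BAA·BAA·BC·BC·BAA·BB·BAA·BB·BAA·BC·BC·BAA·BB·BAA·BB·BAA·BC·BC·BAA·BB·BAA·BB·BAA·BC·BC·BAA·BC·BC·BAA·BC·BC·BAA·BB·BAA·BB·BAA·BC·BC·BAA·BB·BAA·BB
    A ↦ BC
    B ↦ BAA
    C ↦ BB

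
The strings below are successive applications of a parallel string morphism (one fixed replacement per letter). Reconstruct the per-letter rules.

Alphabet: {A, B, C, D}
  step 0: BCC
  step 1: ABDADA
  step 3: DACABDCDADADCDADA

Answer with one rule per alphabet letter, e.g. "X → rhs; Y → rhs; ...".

A->C, B->AB, C->DA, D->DC

  step 0 ⇒ step 1: BCC ⇒ AB·DA·DA
    B ↦ AB
    C ↦ DA
    A ↦ C  (constrained at step 1)
    D ↦ DC  (constrained at step 1)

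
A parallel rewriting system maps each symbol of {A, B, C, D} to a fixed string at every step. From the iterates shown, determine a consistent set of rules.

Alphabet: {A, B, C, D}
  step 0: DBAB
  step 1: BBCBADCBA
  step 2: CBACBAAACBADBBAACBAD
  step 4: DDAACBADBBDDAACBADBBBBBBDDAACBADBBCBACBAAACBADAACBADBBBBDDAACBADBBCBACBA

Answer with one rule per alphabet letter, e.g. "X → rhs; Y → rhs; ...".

  step 1 ⇒ step 2: BBCBADCBA ⇒ CBA·CBA·AA·CBA·D·BB·AA·CBA·D
    A ↦ D
    B ↦ CBA
    C ↦ AA
    D ↦ BB

A->D, B->CBA, C->AA, D->BB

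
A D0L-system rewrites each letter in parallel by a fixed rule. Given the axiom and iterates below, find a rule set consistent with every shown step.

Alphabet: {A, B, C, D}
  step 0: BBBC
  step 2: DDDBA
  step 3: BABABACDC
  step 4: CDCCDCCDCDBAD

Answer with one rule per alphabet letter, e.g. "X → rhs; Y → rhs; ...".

  step 3 ⇒ step 4: BABABACDC ⇒ C·DC·C·DC·C·DC·D·BA·D
    A ↦ DC
    B ↦ C
    C ↦ D
    D ↦ BA

A->DC, B->C, C->D, D->BA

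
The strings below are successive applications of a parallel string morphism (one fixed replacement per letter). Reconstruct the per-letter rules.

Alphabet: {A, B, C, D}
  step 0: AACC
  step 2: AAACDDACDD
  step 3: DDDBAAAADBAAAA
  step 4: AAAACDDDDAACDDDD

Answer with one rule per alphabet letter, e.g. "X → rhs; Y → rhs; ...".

A->D, B->AC, C->BAA, D->A

  step 3 ⇒ step 4: DDDBAAAADBAAAA ⇒ A·A·A·AC·D·D·D·D·A·AC·D·D·D·D
    A ↦ D
    B ↦ AC
    D ↦ A
  step 2 ⇒ step 3: AAACDDACDD ⇒ D·D·D·BAA·A·A·D·BAA·A·A
    C ↦ BAA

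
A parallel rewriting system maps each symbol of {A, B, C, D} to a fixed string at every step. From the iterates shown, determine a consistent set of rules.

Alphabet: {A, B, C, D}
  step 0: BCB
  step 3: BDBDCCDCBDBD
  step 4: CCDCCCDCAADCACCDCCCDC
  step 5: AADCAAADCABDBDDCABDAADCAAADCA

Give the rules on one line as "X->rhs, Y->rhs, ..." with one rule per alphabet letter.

A->BD, B->CC, C->A, D->DC

  step 4 ⇒ step 5: CCDCCCDCAADCACCDCCCDC ⇒ A·A·DC·A·A·A·DC·A·BD·BD·DC·A·BD·A·A·DC·A·A·A·DC·A
    A ↦ BD
    C ↦ A
    D ↦ DC
  step 3 ⇒ step 4: BDBDCCDCBDBD ⇒ CC·DC·CC·DC·A·A·DC·A·CC·DC·CC·DC
    B ↦ CC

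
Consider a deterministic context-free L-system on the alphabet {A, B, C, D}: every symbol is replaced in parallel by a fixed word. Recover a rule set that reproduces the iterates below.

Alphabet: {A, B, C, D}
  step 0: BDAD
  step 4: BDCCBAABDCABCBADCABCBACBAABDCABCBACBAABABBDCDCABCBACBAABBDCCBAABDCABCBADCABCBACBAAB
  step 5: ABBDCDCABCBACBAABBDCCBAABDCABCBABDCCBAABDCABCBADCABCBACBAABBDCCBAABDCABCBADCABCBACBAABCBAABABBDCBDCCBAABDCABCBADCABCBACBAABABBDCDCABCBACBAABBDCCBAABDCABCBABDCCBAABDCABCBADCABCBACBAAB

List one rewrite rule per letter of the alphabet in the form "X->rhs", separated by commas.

A->CBA, B->AB, C->DC, D->B

  step 4 ⇒ step 5: BDCCBAABDCABCBADCABCBACBAABDCABCBACBAABABBDCDCABCBACBAABBDCCBAABDCABCBADCABCBACBAAB ⇒ AB·B·DC·DC·AB·CBA·CBA·AB·B·DC·CBA·AB·DC·AB·CBA·B·DC·CBA·AB·DC·AB·CBA·DC·AB·CBA·CBA·AB·B·DC·CBA·AB·DC·AB·CBA·DC·AB·CBA·CBA·AB·CBA·AB·AB·B·DC·B·DC·CBA·AB·DC·AB·CBA·DC·AB·CBA·CBA·AB·AB·B·DC·DC·AB·CBA·CBA·AB·B·DC·CBA·AB·DC·AB·CBA·B·DC·CBA·AB·DC·AB·CBA·DC·AB·CBA·CBA·AB
    A ↦ CBA
    B ↦ AB
    C ↦ DC
    D ↦ B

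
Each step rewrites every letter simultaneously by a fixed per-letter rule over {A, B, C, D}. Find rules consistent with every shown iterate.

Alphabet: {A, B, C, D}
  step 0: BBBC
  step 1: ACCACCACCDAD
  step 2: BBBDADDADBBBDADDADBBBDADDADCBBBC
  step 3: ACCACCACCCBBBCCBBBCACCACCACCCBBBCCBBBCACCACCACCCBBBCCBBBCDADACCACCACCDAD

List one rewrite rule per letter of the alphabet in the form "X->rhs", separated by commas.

A->BBB, B->ACC, C->DAD, D->C

  step 2 ⇒ step 3: BBBDADDADBBBDADDADBBBDADDADCBBBC ⇒ ACC·ACC·ACC·C·BBB·C·C·BBB·C·ACC·ACC·ACC·C·BBB·C·C·BBB·C·ACC·ACC·ACC·C·BBB·C·C·BBB·C·DAD·ACC·ACC·ACC·DAD
    A ↦ BBB
    B ↦ ACC
    C ↦ DAD
    D ↦ C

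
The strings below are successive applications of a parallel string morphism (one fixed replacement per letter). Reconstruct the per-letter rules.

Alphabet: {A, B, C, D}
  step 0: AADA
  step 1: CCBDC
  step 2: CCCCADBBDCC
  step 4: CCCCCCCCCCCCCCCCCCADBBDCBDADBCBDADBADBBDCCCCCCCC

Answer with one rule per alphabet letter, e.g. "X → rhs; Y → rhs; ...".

  step 1 ⇒ step 2: CCBDC ⇒ CC·CC·ADB·BD·CC
    B ↦ ADB
    C ↦ CC
    D ↦ BD
  step 0 ⇒ step 1: AADA ⇒ C·C·BD·C
    A ↦ C

A->C, B->ADB, C->CC, D->BD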